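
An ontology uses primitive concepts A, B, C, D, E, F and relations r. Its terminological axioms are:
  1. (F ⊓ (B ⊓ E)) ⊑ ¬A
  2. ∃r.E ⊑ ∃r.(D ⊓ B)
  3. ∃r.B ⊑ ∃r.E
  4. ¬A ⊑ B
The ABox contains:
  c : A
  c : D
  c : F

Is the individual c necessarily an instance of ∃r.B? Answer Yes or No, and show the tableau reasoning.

1. c : ∃r.B?  L(c) = {A, D, F} ∪ {∀r.¬B}
   open: L(c) ⊇ {A, D, F, ¬B, ∀r.¬B, …} — c ∉ ∃r.B possible
2. Hence c : ∃r.B: not entailed.

No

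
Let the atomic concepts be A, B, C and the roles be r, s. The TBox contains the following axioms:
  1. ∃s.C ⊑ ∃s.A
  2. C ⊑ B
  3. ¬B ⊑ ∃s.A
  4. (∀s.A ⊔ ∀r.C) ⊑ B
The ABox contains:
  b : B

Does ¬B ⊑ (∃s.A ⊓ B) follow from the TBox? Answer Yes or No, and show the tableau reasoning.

No

1. ¬B ⊑ (∃s.A ⊓ B)  ⇔  (¬B ⊓ (∀s.¬A ⊔ ¬B)) unsat w.r.t. T
   apply at x₀: ¬B⊑∃s.A
   open: L(x₀) ⊇ {¬B, ¬C, ∃r.¬C, ∃s.A, ∃s.¬A} (+ ∃-successors)
2. Hence ¬B ⊑ (∃s.A ⊓ B): not entailed.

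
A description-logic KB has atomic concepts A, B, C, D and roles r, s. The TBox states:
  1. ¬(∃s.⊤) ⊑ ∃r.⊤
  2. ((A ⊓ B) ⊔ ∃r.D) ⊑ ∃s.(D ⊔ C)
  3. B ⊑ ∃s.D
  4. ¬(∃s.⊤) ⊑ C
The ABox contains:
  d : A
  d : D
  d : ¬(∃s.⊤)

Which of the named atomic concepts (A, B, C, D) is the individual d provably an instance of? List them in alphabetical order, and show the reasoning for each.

1. d : A?  L(d) = {A, D, ¬(∃s.⊤)} ∪ {¬A}
   clash {A, ¬A} at d — d ∈ A
2. d : B?  L(d) = {A, D, ¬(∃s.⊤)} ∪ {¬B}
   apply at d: ¬(∃s.⊤)⊑∃r.⊤; ¬(∃s.⊤)⊑C
   open: L(d) ⊇ {A, C, D, ¬B, ∀r.¬D, …} (+ ∃-successors) — d ∉ B possible
3. d : C?  L(d) = {A, D, ¬(∃s.⊤)} ∪ {¬C}
   clash {C, ¬C} at d — d ∈ C
4. d : D?  L(d) = {A, D, ¬(∃s.⊤)} ∪ {¬D}
   clash {D, ¬D} at d — d ∈ D
5. Entailed for d: {A, C, D}

{A, C, D}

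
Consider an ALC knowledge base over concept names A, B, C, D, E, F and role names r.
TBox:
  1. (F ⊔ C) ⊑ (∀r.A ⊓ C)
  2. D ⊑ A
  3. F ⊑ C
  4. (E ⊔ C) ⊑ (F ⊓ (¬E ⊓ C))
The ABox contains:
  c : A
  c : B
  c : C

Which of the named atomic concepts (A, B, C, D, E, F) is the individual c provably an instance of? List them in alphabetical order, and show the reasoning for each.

{A, B, C, F}

1. c : A?  L(c) = {A, B, C} ∪ {¬A}
   clash {A, ¬A} at c — c ∈ A
2. c : B?  L(c) = {A, B, C} ∪ {¬B}
   clash {B, ¬B} at c — c ∈ B
3. c : C?  L(c) = {A, B, C} ∪ {¬C}
   clash {C, ¬C} at c — c ∈ C
4. c : D?  L(c) = {A, B, C} ∪ {¬D}
   open: L(c) ⊇ {A, B, C, F, ¬D, …} — c ∉ D possible
5. c : E?  L(c) = {A, B, C} ∪ {¬E}
   open: L(c) ⊇ {A, B, C, F, ¬E, …} — c ∉ E possible
6. c : F?  L(c) = {A, B, C} ∪ {¬F}
   clash {F, ¬F} at c — c ∈ F
7. Entailed for c: {A, B, C, F}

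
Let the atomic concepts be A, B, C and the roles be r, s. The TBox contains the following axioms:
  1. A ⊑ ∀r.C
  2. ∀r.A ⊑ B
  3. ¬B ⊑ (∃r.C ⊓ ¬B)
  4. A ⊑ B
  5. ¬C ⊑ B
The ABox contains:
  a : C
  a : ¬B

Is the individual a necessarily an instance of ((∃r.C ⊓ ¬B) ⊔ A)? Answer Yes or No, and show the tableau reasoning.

Yes

1. a : ((∃r.C ⊓ ¬B) ⊔ A)?  L(a) = {C, ¬B} ∪ {((∀r.¬C ⊔ B) ⊓ ¬A)}
   clash {B, ¬B} at a — a ∈ ((∃r.C ⊓ ¬B) ⊔ A)
2. Hence a : ((∃r.C ⊓ ¬B) ⊔ A): entailed.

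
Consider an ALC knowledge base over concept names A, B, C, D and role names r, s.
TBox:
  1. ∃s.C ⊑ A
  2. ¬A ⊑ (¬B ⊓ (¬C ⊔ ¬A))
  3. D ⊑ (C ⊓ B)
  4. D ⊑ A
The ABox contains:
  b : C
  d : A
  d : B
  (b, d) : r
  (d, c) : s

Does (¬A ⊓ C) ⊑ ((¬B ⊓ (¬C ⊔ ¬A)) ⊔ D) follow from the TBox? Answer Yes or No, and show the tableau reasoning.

1. (¬A ⊓ C) ⊑ ((¬B ⊓ (¬C ⊔ ¬A)) ⊔ D)  ⇔  ((¬A ⊓ C) ⊓ ((B ⊔ (C ⊓ A)) ⊓ ¬D)) unsat w.r.t. T
   all branches close; clash {A, ¬A} at x₀
2. Hence (¬A ⊓ C) ⊑ ((¬B ⊓ (¬C ⊔ ¬A)) ⊔ D): entailed.

Yes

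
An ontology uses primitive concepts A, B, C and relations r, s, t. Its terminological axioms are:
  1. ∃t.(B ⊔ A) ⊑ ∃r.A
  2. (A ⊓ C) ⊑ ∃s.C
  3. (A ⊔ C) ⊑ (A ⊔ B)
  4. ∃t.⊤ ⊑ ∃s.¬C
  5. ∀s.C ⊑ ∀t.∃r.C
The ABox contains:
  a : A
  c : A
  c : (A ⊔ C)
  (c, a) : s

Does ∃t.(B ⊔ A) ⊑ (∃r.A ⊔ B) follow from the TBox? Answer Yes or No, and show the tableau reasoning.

1. ∃t.(B ⊔ A) ⊑ (∃r.A ⊔ B)  ⇔  (∃t.(B ⊔ A) ⊓ (∀r.¬A ⊓ ¬B)) unsat w.r.t. T
   all branches close; clash {B, ¬B} at x₀
2. Hence ∃t.(B ⊔ A) ⊑ (∃r.A ⊔ B): entailed.

Yes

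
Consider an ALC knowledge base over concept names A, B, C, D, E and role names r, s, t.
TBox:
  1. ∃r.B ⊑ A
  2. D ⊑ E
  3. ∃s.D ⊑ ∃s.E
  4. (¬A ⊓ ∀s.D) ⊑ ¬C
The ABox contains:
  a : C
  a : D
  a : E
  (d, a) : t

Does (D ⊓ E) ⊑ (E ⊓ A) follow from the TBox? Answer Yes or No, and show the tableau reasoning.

1. (D ⊓ E) ⊑ (E ⊓ A)  ⇔  ((D ⊓ E) ⊓ (¬E ⊔ ¬A)) unsat w.r.t. T
   open: L(x₀) ⊇ {D, E, ¬A, ∀r.¬B, ∀s.¬D, …} (+ ∃-successors)
2. Hence (D ⊓ E) ⊑ (E ⊓ A): not entailed.

No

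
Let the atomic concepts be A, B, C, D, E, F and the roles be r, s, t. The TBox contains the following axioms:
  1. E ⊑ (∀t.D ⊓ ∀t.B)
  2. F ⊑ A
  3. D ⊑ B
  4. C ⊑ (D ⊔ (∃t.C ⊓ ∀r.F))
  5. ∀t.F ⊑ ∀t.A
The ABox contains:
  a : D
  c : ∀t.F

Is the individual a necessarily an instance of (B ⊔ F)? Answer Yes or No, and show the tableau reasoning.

Yes

1. a : (B ⊔ F)?  L(a) = {D} ∪ {(¬B ⊓ ¬F)}
   clash {B, ¬B} at a — a ∈ (B ⊔ F)
2. Hence a : (B ⊔ F): entailed.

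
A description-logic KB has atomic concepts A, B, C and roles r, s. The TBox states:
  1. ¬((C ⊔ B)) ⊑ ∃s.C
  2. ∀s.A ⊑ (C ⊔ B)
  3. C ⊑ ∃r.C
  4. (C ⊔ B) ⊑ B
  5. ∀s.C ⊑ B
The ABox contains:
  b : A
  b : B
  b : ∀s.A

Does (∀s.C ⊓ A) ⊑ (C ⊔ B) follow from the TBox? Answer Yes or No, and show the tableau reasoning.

1. (∀s.C ⊓ A) ⊑ (C ⊔ B)  ⇔  ((∀s.C ⊓ A) ⊓ (¬C ⊓ ¬B)) unsat w.r.t. T
   all branches close; clash {B, ¬B} at x₀
2. Hence (∀s.C ⊓ A) ⊑ (C ⊔ B): entailed.

Yes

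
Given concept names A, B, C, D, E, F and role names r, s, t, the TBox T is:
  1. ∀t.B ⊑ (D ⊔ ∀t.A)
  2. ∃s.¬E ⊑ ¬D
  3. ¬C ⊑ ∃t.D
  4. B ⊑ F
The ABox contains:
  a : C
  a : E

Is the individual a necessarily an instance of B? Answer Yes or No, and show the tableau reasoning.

No

1. a : B?  L(a) = {C, E} ∪ {¬B}
   open: L(a) ⊇ {C, E, ¬B, ∀s.E, ∃t.¬B} (+ ∃-successors) — a ∉ B possible
2. Hence a : B: not entailed.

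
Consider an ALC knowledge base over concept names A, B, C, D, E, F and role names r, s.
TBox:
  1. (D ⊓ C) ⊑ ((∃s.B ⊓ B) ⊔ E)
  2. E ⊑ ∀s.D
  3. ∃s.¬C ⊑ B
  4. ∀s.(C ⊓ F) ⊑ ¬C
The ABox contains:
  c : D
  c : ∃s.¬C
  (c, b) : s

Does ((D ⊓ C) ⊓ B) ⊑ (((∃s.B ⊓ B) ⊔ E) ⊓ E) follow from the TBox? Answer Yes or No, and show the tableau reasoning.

No

1. ((D ⊓ C) ⊓ B) ⊑ (((∃s.B ⊓ B) ⊔ E) ⊓ E)  ⇔  (((D ⊓ C) ⊓ B) ⊓ (((∀s.¬B ⊔ ¬B) ⊓ ¬E) ⊔ ¬E)) unsat w.r.t. T
   apply at x₀: (D ⊓ C)⊑((∃s.B ⊓ B) ⊔ E)
   open: L(x₀) ⊇ {B, C, D, ¬E, ∃s.(¬C ⊔ ¬F), …} (+ ∃-successors)
2. Hence ((D ⊓ C) ⊓ B) ⊑ (((∃s.B ⊓ B) ⊔ E) ⊓ E): not entailed.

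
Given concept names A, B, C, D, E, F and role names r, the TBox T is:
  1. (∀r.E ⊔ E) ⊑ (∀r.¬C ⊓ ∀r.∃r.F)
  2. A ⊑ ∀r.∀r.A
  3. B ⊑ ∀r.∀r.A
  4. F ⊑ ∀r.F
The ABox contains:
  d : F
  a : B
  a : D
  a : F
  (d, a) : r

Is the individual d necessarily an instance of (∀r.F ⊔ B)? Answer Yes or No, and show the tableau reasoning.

1. d : (∀r.F ⊔ B)?  L(d) = {F} ∪ {(∃r.¬F ⊓ ¬B)}
   clash {F, ¬F} at an ∃-successor — d ∈ (∀r.F ⊔ B)
2. Hence d : (∀r.F ⊔ B): entailed.

Yes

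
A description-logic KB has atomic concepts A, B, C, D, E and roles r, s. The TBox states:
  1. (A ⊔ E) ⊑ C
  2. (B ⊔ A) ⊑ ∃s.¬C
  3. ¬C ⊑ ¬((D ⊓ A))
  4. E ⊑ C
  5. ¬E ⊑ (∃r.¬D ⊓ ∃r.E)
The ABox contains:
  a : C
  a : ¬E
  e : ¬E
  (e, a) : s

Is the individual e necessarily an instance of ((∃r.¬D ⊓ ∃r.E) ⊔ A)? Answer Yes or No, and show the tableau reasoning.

1. e : ((∃r.¬D ⊓ ∃r.E) ⊔ A)?  L(e) = {¬E} ∪ {((∀r.D ⊔ ∀r.¬E) ⊓ ¬A)}
   clash {E, ¬E} at an ∃-successor — e ∈ ((∃r.¬D ⊓ ∃r.E) ⊔ A)
2. Hence e : ((∃r.¬D ⊓ ∃r.E) ⊔ A): entailed.

Yes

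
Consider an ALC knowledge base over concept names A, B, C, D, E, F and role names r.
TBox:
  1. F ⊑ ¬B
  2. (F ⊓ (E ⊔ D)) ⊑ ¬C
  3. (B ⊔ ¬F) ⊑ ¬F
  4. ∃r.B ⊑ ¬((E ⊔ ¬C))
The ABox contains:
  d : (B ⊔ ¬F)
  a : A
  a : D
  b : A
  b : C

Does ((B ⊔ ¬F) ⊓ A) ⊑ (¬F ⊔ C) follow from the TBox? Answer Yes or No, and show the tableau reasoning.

1. ((B ⊔ ¬F) ⊓ A) ⊑ (¬F ⊔ C)  ⇔  (((B ⊔ ¬F) ⊓ A) ⊓ (F ⊓ ¬C)) unsat w.r.t. T
   all branches close; clash {F, ¬F} at x₀
2. Hence ((B ⊔ ¬F) ⊓ A) ⊑ (¬F ⊔ C): entailed.

Yes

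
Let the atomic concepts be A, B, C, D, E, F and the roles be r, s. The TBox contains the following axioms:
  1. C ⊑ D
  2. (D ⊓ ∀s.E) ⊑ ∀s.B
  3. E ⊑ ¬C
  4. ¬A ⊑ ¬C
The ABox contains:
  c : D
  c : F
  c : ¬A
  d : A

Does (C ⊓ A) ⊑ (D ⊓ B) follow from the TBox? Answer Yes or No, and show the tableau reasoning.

1. (C ⊓ A) ⊑ (D ⊓ B)  ⇔  ((C ⊓ A) ⊓ (¬D ⊔ ¬B)) unsat w.r.t. T
   apply at x₀: C⊑D
   open: L(x₀) ⊇ {A, C, D, ¬B, ¬E, …} (+ ∃-successors)
2. Hence (C ⊓ A) ⊑ (D ⊓ B): not entailed.

No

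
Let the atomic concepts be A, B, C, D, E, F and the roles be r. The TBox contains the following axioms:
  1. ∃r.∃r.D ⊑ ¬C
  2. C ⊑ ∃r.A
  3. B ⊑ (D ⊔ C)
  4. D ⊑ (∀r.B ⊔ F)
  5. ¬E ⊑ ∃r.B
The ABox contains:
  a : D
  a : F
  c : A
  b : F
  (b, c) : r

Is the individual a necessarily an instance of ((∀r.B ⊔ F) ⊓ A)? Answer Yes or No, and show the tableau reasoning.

No

1. a : ((∀r.B ⊔ F) ⊓ A)?  L(a) = {D, F} ∪ {((∃r.¬B ⊓ ¬F) ⊔ ¬A)}
   apply at a: D⊑(∀r.B ⊔ F)
   open: L(a) ⊇ {D, E, F, ¬A, ¬B, …} — a ∉ ((∀r.B ⊔ F) ⊓ A) possible
2. Hence a : ((∀r.B ⊔ F) ⊓ A): not entailed.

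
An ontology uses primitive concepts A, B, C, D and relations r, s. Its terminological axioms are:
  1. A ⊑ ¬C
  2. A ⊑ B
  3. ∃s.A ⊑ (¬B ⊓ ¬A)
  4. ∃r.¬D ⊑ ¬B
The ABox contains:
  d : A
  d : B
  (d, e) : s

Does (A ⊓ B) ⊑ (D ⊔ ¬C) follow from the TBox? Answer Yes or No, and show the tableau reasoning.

1. (A ⊓ B) ⊑ (D ⊔ ¬C)  ⇔  ((A ⊓ B) ⊓ (¬D ⊓ C)) unsat w.r.t. T
   all branches close; clash {C, ¬C} at x₀
2. Hence (A ⊓ B) ⊑ (D ⊔ ¬C): entailed.

Yes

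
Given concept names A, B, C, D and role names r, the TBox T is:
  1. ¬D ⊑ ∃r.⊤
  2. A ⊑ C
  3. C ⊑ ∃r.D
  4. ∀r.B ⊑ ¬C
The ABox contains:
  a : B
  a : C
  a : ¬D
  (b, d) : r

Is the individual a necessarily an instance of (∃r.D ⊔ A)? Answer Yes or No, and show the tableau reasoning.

1. a : (∃r.D ⊔ A)?  L(a) = {B, C, ¬D} ∪ {(∀r.¬D ⊓ ¬A)}
   clash {C, ¬C} at a — a ∈ (∃r.D ⊔ A)
2. Hence a : (∃r.D ⊔ A): entailed.

Yes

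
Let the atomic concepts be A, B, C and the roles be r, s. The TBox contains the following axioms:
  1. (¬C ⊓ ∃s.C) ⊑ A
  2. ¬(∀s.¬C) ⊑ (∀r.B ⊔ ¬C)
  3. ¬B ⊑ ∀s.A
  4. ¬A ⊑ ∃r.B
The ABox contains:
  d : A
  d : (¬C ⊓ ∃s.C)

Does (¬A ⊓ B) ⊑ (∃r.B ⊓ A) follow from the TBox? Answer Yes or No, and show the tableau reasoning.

1. (¬A ⊓ B) ⊑ (∃r.B ⊓ A)  ⇔  ((¬A ⊓ B) ⊓ (∀r.¬B ⊔ ¬A)) unsat w.r.t. T
   apply at x₀: ¬A⊑∃r.B
   open: L(x₀) ⊇ {B, ¬A, ∀s.¬C, ∃r.B} (+ ∃-successors)
2. Hence (¬A ⊓ B) ⊑ (∃r.B ⊓ A): not entailed.

No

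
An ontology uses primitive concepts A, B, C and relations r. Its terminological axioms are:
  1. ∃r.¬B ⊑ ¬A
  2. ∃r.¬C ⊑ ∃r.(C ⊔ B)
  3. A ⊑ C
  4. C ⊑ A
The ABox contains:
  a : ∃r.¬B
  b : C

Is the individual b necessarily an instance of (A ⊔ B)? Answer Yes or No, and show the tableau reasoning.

Yes

1. b : (A ⊔ B)?  L(b) = {C} ∪ {(¬A ⊓ ¬B)}
   clash {A, ¬A} at b — b ∈ (A ⊔ B)
2. Hence b : (A ⊔ B): entailed.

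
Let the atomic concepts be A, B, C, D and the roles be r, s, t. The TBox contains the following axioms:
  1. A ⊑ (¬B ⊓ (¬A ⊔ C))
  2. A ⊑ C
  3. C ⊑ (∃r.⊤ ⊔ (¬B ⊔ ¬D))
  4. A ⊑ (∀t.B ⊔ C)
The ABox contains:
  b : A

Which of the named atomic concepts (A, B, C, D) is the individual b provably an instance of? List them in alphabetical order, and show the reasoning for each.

1. b : A?  L(b) = {A} ∪ {¬A}
   clash {A, ¬A} at b — b ∈ A
2. b : B?  L(b) = {A} ∪ {¬B}
   apply at b: A⊑(¬B ⊓ (¬A ⊔ C)); A⊑C; A⊑(∀t.B ⊔ C)
   open: L(b) ⊇ {A, C, ¬B, ∃r.⊤} (+ ∃-successors) — b ∉ B possible
3. b : C?  L(b) = {A} ∪ {¬C}
   clash {C, ¬C} at b — b ∈ C
4. b : D?  L(b) = {A} ∪ {¬D}
   apply at b: A⊑(¬B ⊓ (¬A ⊔ C)); A⊑C; A⊑(∀t.B ⊔ C)
   open: L(b) ⊇ {A, C, ¬B, ¬D, ∃r.⊤} (+ ∃-successors) — b ∉ D possible
5. Entailed for b: {A, C}

{A, C}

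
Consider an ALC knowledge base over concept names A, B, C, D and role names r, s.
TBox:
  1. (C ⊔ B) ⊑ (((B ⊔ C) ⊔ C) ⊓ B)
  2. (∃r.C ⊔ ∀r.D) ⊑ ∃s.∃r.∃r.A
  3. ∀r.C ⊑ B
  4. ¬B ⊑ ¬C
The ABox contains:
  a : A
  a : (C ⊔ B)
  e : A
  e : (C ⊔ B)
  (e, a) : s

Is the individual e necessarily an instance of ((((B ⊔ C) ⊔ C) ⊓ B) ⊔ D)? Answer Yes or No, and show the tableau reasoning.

Yes

1. e : ((((B ⊔ C) ⊔ C) ⊓ B) ⊔ D)?  L(e) = {A, (C ⊔ B)} ∪ {((((¬B ⊓ ¬C) ⊓ ¬C) ⊔ ¬B) ⊓ ¬D)}
   clash {B, ¬B} at e — e ∈ ((((B ⊔ C) ⊔ C) ⊓ B) ⊔ D)
2. Hence e : ((((B ⊔ C) ⊔ C) ⊓ B) ⊔ D): entailed.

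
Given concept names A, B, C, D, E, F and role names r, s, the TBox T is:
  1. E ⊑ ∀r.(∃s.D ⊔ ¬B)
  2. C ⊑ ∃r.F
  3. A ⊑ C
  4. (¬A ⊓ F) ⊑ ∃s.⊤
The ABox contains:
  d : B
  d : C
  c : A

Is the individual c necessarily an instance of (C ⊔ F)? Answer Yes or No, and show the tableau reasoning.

1. c : (C ⊔ F)?  L(c) = {A} ∪ {(¬C ⊓ ¬F)}
   clash {C, ¬C} at c — c ∈ (C ⊔ F)
2. Hence c : (C ⊔ F): entailed.

Yes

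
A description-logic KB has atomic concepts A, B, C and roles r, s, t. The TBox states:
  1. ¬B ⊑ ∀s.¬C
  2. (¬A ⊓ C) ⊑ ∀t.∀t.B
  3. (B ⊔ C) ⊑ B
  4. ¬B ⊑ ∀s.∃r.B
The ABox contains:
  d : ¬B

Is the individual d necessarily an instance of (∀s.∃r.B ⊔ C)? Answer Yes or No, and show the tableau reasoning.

Yes

1. d : (∀s.∃r.B ⊔ C)?  L(d) = {¬B} ∪ {(∃s.∀r.¬B ⊓ ¬C)}
   clash {B, ¬B} at d — d ∈ (∀s.∃r.B ⊔ C)
2. Hence d : (∀s.∃r.B ⊔ C): entailed.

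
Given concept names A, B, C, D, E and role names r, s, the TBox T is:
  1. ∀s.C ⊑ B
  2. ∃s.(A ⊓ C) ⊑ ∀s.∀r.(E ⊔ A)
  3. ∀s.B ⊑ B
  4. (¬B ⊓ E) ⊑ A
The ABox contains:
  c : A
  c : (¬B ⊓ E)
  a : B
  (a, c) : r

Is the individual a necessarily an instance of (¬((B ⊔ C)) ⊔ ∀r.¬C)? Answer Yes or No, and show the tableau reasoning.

No

1. a : (¬((B ⊔ C)) ⊔ ∀r.¬C)?  L(a) = {B} ∪ {((B ⊔ C) ⊓ ∃r.C)}
   open: L(a) ⊇ {B, ∀s.(¬A ⊔ ¬C), ∃r.C} (+ ∃-successors) — a ∉ (¬((B ⊔ C)) ⊔ ∀r.¬C) possible
2. Hence a : (¬((B ⊔ C)) ⊔ ∀r.¬C): not entailed.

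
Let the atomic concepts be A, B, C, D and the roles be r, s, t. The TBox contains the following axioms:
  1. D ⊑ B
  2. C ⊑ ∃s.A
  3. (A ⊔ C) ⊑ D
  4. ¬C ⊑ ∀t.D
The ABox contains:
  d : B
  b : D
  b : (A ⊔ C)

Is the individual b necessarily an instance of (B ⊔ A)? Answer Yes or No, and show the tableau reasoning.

Yes

1. b : (B ⊔ A)?  L(b) = {D, (A ⊔ C)} ∪ {(¬B ⊓ ¬A)}
   clash {B, ¬B} at b — b ∈ (B ⊔ A)
2. Hence b : (B ⊔ A): entailed.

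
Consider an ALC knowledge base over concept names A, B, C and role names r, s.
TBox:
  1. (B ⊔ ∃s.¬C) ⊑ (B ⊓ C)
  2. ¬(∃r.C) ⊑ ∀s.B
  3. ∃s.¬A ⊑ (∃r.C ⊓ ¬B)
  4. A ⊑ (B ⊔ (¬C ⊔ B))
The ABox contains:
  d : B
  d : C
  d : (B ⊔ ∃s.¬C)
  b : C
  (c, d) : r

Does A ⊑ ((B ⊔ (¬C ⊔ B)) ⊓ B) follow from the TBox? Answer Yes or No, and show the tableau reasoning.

1. A ⊑ ((B ⊔ (¬C ⊔ B)) ⊓ B)  ⇔  (A ⊓ ((¬B ⊓ (C ⊓ ¬B)) ⊔ ¬B)) unsat w.r.t. T
   apply at x₀: A⊑(B ⊔ (¬C ⊔ B))
   open: L(x₀) ⊇ {A, ¬B, ¬C, ∀s.A, ∀s.C, …} (+ ∃-successors)
2. Hence A ⊑ ((B ⊔ (¬C ⊔ B)) ⊓ B): not entailed.

No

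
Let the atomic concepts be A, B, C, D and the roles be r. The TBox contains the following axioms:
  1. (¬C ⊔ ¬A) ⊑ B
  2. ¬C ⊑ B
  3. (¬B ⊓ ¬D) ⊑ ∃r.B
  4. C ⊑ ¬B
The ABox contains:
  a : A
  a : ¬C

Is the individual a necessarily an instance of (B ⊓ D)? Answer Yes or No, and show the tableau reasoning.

1. a : (B ⊓ D)?  L(a) = {A, ¬C} ∪ {(¬B ⊔ ¬D)}
   apply at a: ¬C⊑B
   open: L(a) ⊇ {A, B, ¬C, ¬D} — a ∉ (B ⊓ D) possible
2. Hence a : (B ⊓ D): not entailed.

No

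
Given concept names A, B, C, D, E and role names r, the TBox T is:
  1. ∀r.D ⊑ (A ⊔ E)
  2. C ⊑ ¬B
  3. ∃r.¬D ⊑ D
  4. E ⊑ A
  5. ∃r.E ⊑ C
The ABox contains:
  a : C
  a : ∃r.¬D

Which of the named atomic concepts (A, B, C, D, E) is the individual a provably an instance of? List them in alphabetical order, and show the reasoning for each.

{C, D}

1. a : A?  L(a) = {C, ∃r.¬D} ∪ {¬A}
   apply at a: C⊑¬B; ∃r.¬D⊑D
   open: L(a) ⊇ {C, D, ¬A, ¬B, ¬E, …} (+ ∃-successors) — a ∉ A possible
2. a : B?  L(a) = {C, ∃r.¬D} ∪ {¬B}
   apply at a: ∃r.¬D⊑D
   open: L(a) ⊇ {C, D, ¬B, ¬E, ∃r.¬D} (+ ∃-successors) — a ∉ B possible
3. a : C?  L(a) = {C, ∃r.¬D} ∪ {¬C}
   clash {C, ¬C} at a — a ∈ C
4. a : D?  L(a) = {C, ∃r.¬D} ∪ {¬D}
   clash {D, ¬D} at a — a ∈ D
5. a : E?  L(a) = {C, ∃r.¬D} ∪ {¬E}
   apply at a: C⊑¬B; ∃r.¬D⊑D
   open: L(a) ⊇ {C, D, ¬B, ¬E, ∃r.¬D} (+ ∃-successors) — a ∉ E possible
6. Entailed for a: {C, D}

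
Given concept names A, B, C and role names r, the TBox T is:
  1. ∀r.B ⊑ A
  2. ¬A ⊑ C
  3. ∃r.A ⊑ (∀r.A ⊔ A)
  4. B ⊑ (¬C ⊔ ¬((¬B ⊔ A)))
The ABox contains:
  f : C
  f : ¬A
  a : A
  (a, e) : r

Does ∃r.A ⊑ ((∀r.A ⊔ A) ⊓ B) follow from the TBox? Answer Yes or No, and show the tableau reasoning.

No

1. ∃r.A ⊑ ((∀r.A ⊔ A) ⊓ B)  ⇔  (∃r.A ⊓ ((∃r.¬A ⊓ ¬A) ⊔ ¬B)) unsat w.r.t. T
   apply at x₀: ∃r.A⊑(∀r.A ⊔ A)
   open: L(x₀) ⊇ {A, ¬B, ∃r.A} (+ ∃-successors)
2. Hence ∃r.A ⊑ ((∀r.A ⊔ A) ⊓ B): not entailed.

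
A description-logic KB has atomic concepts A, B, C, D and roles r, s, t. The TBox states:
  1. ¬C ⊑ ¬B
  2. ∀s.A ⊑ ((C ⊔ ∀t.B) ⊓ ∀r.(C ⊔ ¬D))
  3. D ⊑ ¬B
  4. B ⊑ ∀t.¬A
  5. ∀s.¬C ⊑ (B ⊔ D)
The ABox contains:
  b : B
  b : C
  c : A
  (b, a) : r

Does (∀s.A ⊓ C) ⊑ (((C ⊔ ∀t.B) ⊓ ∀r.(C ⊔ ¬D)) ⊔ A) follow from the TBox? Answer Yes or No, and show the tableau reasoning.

1. (∀s.A ⊓ C) ⊑ (((C ⊔ ∀t.B) ⊓ ∀r.(C ⊔ ¬D)) ⊔ A)  ⇔  ((∀s.A ⊓ C) ⊓ (((¬C ⊓ ∃t.¬B) ⊔ ∃r.(¬C ⊓ D)) ⊓ ¬A)) unsat w.r.t. T
   all branches close; clash {D, ¬D} at an ∃-successor
2. Hence (∀s.A ⊓ C) ⊑ (((C ⊔ ∀t.B) ⊓ ∀r.(C ⊔ ¬D)) ⊔ A): entailed.

Yes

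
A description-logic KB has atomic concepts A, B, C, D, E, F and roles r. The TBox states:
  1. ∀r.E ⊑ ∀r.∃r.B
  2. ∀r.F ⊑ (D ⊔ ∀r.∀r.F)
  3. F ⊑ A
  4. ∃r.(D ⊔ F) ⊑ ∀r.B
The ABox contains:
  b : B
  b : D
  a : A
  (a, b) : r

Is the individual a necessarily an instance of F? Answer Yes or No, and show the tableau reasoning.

1. a : F?  L(a) = {A} ∪ {¬F}
   open: L(a) ⊇ {A, ¬F, ∀r.B, ∃r.¬E, ∃r.¬F} (+ ∃-successors) — a ∉ F possible
2. Hence a : F: not entailed.

No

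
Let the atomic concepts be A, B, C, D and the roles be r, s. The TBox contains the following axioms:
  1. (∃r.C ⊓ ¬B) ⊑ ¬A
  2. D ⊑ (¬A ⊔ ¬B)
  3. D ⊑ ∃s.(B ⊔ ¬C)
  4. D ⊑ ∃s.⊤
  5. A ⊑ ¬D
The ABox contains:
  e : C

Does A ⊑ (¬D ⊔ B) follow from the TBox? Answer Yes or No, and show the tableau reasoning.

Yes

1. A ⊑ (¬D ⊔ B)  ⇔  (A ⊓ (D ⊓ ¬B)) unsat w.r.t. T
   all branches close; clash {D, ¬D} at x₀
2. Hence A ⊑ (¬D ⊔ B): entailed.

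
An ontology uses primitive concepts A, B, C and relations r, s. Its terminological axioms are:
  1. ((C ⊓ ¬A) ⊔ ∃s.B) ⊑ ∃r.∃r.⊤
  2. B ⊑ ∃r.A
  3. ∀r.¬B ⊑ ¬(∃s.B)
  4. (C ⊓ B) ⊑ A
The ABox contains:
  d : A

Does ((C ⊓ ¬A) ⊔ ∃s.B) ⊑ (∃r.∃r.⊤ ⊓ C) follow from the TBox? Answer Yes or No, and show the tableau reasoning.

1. ((C ⊓ ¬A) ⊔ ∃s.B) ⊑ (∃r.∃r.⊤ ⊓ C)  ⇔  (((C ⊓ ¬A) ⊔ ∃s.B) ⊓ (∀r.∀r.⊥ ⊔ ¬C)) unsat w.r.t. T
   apply at x₀: ((C ⊓ ¬A) ⊔ ∃s.B)⊑∃r.∃r.⊤
   open: L(x₀) ⊇ {¬B, ¬C, ∃r.B, ∃r.∃r.⊤, ∃s.B} (+ ∃-successors)
2. Hence ((C ⊓ ¬A) ⊔ ∃s.B) ⊑ (∃r.∃r.⊤ ⊓ C): not entailed.

No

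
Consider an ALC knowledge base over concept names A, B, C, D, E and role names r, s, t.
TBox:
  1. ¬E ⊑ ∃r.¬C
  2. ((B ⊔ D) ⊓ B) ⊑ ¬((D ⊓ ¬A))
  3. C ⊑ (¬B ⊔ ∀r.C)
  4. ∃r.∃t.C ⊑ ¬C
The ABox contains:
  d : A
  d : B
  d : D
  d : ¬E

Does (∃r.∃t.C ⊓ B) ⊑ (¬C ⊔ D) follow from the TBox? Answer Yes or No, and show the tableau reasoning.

Yes

1. (∃r.∃t.C ⊓ B) ⊑ (¬C ⊔ D)  ⇔  ((∃r.∃t.C ⊓ B) ⊓ (C ⊓ ¬D)) unsat w.r.t. T
   all branches close; clash {C, ¬C} at x₀
2. Hence (∃r.∃t.C ⊓ B) ⊑ (¬C ⊔ D): entailed.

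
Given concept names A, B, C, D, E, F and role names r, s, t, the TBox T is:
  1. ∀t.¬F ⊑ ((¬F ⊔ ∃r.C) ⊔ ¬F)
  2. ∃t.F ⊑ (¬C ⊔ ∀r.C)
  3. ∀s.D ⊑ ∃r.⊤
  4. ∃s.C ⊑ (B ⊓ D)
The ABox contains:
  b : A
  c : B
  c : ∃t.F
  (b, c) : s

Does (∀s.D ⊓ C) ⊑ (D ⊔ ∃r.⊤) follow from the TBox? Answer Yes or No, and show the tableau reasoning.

Yes

1. (∀s.D ⊓ C) ⊑ (D ⊔ ∃r.⊤)  ⇔  ((∀s.D ⊓ C) ⊓ (¬D ⊓ ∀r.⊥)) unsat w.r.t. T
   all branches close; clash {D, ¬D} at x₀
2. Hence (∀s.D ⊓ C) ⊑ (D ⊔ ∃r.⊤): entailed.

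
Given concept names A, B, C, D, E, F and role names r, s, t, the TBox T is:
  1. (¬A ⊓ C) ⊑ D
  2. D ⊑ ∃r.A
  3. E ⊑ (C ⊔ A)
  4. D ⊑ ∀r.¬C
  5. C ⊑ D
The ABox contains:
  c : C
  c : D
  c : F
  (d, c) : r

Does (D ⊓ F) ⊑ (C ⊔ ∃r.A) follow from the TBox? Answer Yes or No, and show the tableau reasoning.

1. (D ⊓ F) ⊑ (C ⊔ ∃r.A)  ⇔  ((D ⊓ F) ⊓ (¬C ⊓ ∀r.¬A)) unsat w.r.t. T
   all branches close; clash {A, ¬A} at an ∃-successor
2. Hence (D ⊓ F) ⊑ (C ⊔ ∃r.A): entailed.

Yes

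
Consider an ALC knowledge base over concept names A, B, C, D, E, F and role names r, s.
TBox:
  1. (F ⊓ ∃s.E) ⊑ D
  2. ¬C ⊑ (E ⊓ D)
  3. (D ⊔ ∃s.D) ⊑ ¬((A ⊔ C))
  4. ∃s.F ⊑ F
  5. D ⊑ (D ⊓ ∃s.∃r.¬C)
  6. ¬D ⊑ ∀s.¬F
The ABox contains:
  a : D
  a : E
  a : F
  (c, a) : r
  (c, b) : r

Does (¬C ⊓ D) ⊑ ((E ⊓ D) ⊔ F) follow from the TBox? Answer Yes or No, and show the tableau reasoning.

Yes

1. (¬C ⊓ D) ⊑ ((E ⊓ D) ⊔ F)  ⇔  ((¬C ⊓ D) ⊓ ((¬E ⊔ ¬D) ⊓ ¬F)) unsat w.r.t. T
   all branches close; clash {D, ¬D} at x₀
2. Hence (¬C ⊓ D) ⊑ ((E ⊓ D) ⊔ F): entailed.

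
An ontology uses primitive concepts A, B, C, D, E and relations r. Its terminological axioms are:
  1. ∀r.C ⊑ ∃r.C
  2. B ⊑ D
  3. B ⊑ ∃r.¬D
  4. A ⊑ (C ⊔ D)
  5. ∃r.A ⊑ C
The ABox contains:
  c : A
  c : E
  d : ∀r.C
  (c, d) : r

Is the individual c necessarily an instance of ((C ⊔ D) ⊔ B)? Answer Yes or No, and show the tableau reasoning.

1. c : ((C ⊔ D) ⊔ B)?  L(c) = {A, E} ∪ {((¬C ⊓ ¬D) ⊓ ¬B)}
   clash {D, ¬D} at c — c ∈ ((C ⊔ D) ⊔ B)
2. Hence c : ((C ⊔ D) ⊔ B): entailed.

Yes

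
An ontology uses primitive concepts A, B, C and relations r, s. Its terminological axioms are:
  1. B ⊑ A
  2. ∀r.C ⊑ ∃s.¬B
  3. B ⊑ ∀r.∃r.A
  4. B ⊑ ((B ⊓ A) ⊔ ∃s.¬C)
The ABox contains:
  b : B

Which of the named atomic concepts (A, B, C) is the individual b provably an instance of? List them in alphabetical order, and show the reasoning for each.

{A, B}

1. b : A?  L(b) = {B} ∪ {¬A}
   clash {A, ¬A} at b — b ∈ A
2. b : B?  L(b) = {B} ∪ {¬B}
   clash {B, ¬B} at b — b ∈ B
3. b : C?  L(b) = {B} ∪ {¬C}
   apply at b: B⊑A; B⊑∀r.∃r.A; B⊑((B ⊓ A) ⊔ ∃s.¬C)
   open: L(b) ⊇ {A, B, ¬C, ∀r.∃r.A, ∃r.¬C} (+ ∃-successors) — b ∉ C possible
4. Entailed for b: {A, B}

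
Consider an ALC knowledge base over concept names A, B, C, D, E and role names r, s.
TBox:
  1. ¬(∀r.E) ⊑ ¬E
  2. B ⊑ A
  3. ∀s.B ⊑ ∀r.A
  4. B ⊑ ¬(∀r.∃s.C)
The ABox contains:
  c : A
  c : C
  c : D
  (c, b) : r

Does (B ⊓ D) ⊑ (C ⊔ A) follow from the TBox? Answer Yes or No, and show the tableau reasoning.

Yes

1. (B ⊓ D) ⊑ (C ⊔ A)  ⇔  ((B ⊓ D) ⊓ (¬C ⊓ ¬A)) unsat w.r.t. T
   all branches close; clash {A, ¬A} at x₀
2. Hence (B ⊓ D) ⊑ (C ⊔ A): entailed.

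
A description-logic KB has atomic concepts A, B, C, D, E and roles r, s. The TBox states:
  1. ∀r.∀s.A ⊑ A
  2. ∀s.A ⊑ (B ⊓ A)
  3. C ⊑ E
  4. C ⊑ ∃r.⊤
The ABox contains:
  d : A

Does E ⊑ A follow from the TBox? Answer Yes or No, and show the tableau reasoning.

No

1. E ⊑ A  ⇔  (E ⊓ ¬A) unsat w.r.t. T
   open: L(x₀) ⊇ {E, ¬A, ¬C, ∃r.∃s.¬A, ∃s.¬A} (+ ∃-successors)
2. Hence E ⊑ A: not entailed.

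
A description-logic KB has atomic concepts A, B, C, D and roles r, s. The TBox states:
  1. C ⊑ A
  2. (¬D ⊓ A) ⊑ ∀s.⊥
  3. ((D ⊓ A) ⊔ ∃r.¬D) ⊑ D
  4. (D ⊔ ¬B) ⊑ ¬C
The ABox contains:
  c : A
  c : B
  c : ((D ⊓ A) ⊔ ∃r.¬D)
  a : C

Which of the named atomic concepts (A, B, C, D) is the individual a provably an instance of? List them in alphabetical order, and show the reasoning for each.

{A, B, C}

1. a : A?  L(a) = {C} ∪ {¬A}
   clash {A, ¬A} at a — a ∈ A
2. a : B?  L(a) = {C} ∪ {¬B}
   clash {C, ¬C} at a — a ∈ B
3. a : C?  L(a) = {C} ∪ {¬C}
   clash {C, ¬C} at a — a ∈ C
4. a : D?  L(a) = {C} ∪ {¬D}
   apply at a: C⊑A
   open: L(a) ⊇ {A, B, C, ¬D, ∀r.D, …} — a ∉ D possible
5. Entailed for a: {A, B, C}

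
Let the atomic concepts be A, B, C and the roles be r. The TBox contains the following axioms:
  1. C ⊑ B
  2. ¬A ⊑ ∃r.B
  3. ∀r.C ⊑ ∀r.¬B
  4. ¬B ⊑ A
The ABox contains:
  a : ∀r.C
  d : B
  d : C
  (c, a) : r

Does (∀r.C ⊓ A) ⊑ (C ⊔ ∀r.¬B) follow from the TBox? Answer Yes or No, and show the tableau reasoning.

1. (∀r.C ⊓ A) ⊑ (C ⊔ ∀r.¬B)  ⇔  ((∀r.C ⊓ A) ⊓ (¬C ⊓ ∃r.B)) unsat w.r.t. T
   all branches close; clash {B, ¬B} at an ∃-successor
2. Hence (∀r.C ⊓ A) ⊑ (C ⊔ ∀r.¬B): entailed.

Yes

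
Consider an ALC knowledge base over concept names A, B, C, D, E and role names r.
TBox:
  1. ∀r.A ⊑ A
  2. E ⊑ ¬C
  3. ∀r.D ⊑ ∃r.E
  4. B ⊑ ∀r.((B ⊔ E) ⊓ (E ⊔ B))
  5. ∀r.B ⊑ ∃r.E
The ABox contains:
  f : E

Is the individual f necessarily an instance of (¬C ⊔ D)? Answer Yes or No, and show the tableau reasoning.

1. f : (¬C ⊔ D)?  L(f) = {E} ∪ {(C ⊓ ¬D)}
   clash {C, ¬C} at f — f ∈ (¬C ⊔ D)
2. Hence f : (¬C ⊔ D): entailed.

Yes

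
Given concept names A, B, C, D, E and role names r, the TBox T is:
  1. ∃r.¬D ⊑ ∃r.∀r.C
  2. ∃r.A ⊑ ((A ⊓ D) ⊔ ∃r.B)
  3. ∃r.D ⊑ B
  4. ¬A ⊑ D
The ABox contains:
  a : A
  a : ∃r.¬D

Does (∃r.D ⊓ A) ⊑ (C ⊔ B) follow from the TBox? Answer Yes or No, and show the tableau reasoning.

1. (∃r.D ⊓ A) ⊑ (C ⊔ B)  ⇔  ((∃r.D ⊓ A) ⊓ (¬C ⊓ ¬B)) unsat w.r.t. T
   all branches close; clash {B, ¬B} at x₀
2. Hence (∃r.D ⊓ A) ⊑ (C ⊔ B): entailed.

Yes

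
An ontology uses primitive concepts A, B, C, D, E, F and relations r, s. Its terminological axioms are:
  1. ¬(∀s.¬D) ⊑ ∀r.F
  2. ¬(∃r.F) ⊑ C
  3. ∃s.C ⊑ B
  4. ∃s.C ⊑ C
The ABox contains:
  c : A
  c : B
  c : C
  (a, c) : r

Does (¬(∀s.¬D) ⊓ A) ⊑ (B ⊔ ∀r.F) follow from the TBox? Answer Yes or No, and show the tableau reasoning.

1. (¬(∀s.¬D) ⊓ A) ⊑ (B ⊔ ∀r.F)  ⇔  ((∃s.D ⊓ A) ⊓ (¬B ⊓ ∃r.¬F)) unsat w.r.t. T
   all branches close; clash {B, ¬B} at x₀
2. Hence (¬(∀s.¬D) ⊓ A) ⊑ (B ⊔ ∀r.F): entailed.

Yes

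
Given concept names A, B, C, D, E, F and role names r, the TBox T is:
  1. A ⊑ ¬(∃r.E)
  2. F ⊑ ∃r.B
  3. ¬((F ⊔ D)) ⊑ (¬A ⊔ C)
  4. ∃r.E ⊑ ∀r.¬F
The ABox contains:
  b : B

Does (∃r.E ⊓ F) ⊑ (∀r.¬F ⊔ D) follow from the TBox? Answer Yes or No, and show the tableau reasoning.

1. (∃r.E ⊓ F) ⊑ (∀r.¬F ⊔ D)  ⇔  ((∃r.E ⊓ F) ⊓ (∃r.F ⊓ ¬D)) unsat w.r.t. T
   all branches close; clash {E, ¬E} at an ∃-successor
2. Hence (∃r.E ⊓ F) ⊑ (∀r.¬F ⊔ D): entailed.

Yes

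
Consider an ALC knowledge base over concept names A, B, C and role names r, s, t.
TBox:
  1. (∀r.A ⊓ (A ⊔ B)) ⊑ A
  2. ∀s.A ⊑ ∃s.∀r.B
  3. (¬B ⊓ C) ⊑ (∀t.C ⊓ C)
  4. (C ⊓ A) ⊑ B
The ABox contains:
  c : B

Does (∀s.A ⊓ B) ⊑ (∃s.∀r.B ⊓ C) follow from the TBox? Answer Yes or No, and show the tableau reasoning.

1. (∀s.A ⊓ B) ⊑ (∃s.∀r.B ⊓ C)  ⇔  ((∀s.A ⊓ B) ⊓ (∀s.∃r.¬B ⊔ ¬C)) unsat w.r.t. T
   apply at x₀: ∀s.A⊑∃s.∀r.B
   open: L(x₀) ⊇ {B, ¬C, ∀s.A, ∃r.¬A, ∃s.∀r.B} (+ ∃-successors)
2. Hence (∀s.A ⊓ B) ⊑ (∃s.∀r.B ⊓ C): not entailed.

No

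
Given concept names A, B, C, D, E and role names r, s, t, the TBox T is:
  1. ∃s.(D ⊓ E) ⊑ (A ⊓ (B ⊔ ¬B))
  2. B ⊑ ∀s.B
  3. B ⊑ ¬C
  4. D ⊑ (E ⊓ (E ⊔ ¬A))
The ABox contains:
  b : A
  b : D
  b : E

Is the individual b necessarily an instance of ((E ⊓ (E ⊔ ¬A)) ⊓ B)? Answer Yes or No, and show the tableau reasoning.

No

1. b : ((E ⊓ (E ⊔ ¬A)) ⊓ B)?  L(b) = {A, D, E} ∪ {((¬E ⊔ (¬E ⊓ A)) ⊔ ¬B)}
   apply at b: D⊑(E ⊓ (E ⊔ ¬A))
   open: L(b) ⊇ {A, D, E, ¬B, ∀s.(¬D ⊔ ¬E)} — b ∉ ((E ⊓ (E ⊔ ¬A)) ⊓ B) possible
2. Hence b : ((E ⊓ (E ⊔ ¬A)) ⊓ B): not entailed.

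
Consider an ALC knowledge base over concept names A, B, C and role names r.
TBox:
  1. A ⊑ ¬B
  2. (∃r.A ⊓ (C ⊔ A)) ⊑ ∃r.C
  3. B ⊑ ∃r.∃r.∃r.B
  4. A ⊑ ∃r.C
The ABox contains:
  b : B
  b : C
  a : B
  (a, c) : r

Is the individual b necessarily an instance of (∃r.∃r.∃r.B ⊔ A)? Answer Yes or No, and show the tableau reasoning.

Yes

1. b : (∃r.∃r.∃r.B ⊔ A)?  L(b) = {B, C} ∪ {(∀r.∀r.∀r.¬B ⊓ ¬A)}
   clash {B, ¬B} at an ∃-successor — b ∈ (∃r.∃r.∃r.B ⊔ A)
2. Hence b : (∃r.∃r.∃r.B ⊔ A): entailed.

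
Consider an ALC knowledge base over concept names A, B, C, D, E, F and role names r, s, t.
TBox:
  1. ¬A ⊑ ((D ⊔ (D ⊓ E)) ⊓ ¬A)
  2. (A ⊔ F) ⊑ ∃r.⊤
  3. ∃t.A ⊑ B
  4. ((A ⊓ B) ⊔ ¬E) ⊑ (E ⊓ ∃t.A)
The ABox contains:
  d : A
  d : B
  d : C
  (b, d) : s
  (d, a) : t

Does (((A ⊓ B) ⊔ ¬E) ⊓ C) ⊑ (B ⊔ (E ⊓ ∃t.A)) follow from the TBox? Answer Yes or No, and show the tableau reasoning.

Yes

1. (((A ⊓ B) ⊔ ¬E) ⊓ C) ⊑ (B ⊔ (E ⊓ ∃t.A))  ⇔  ((((A ⊓ B) ⊔ ¬E) ⊓ C) ⊓ (¬B ⊓ (¬E ⊔ ∀t.¬A))) unsat w.r.t. T
   all branches close; clash {B, ¬B} at x₀
2. Hence (((A ⊓ B) ⊔ ¬E) ⊓ C) ⊑ (B ⊔ (E ⊓ ∃t.A)): entailed.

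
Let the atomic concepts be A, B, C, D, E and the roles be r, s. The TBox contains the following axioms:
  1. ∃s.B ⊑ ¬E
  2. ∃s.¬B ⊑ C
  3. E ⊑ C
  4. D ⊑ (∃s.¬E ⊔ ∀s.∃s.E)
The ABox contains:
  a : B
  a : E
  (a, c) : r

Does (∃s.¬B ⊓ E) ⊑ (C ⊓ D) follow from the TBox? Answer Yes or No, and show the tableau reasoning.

No

1. (∃s.¬B ⊓ E) ⊑ (C ⊓ D)  ⇔  ((∃s.¬B ⊓ E) ⊓ (¬C ⊔ ¬D)) unsat w.r.t. T
   apply at x₀: ∃s.¬B⊑C; E⊑C
   open: L(x₀) ⊇ {C, E, ¬D, ∀s.¬B, ∃s.¬B} (+ ∃-successors)
2. Hence (∃s.¬B ⊓ E) ⊑ (C ⊓ D): not entailed.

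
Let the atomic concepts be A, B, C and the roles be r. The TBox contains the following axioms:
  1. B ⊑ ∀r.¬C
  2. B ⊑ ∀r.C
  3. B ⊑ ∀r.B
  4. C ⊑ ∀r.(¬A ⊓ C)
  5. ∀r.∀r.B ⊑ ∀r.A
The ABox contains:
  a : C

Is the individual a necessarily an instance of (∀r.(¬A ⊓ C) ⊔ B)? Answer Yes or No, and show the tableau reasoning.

1. a : (∀r.(¬A ⊓ C) ⊔ B)?  L(a) = {C} ∪ {(∃r.(A ⊔ ¬C) ⊓ ¬B)}
   clash {A, ¬A} at an ∃-successor — a ∈ (∀r.(¬A ⊓ C) ⊔ B)
2. Hence a : (∀r.(¬A ⊓ C) ⊔ B): entailed.

Yes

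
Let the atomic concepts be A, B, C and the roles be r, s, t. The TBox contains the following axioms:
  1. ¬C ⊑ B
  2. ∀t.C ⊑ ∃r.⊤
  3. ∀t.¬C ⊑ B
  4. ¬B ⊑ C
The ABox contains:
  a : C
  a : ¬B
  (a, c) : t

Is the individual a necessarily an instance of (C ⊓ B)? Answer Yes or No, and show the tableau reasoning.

No

1. a : (C ⊓ B)?  L(a) = {C, ¬B} ∪ {(¬C ⊔ ¬B)}
   open: L(a) ⊇ {C, ¬B, ∃t.C, ∃t.¬C} (+ ∃-successors) — a ∉ (C ⊓ B) possible
2. Hence a : (C ⊓ B): not entailed.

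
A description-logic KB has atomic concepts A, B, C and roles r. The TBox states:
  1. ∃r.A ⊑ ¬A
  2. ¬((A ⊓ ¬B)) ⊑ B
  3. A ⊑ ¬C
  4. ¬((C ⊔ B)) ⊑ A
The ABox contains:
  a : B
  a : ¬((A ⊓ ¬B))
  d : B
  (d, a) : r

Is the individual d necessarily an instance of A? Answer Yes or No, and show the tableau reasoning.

1. d : A?  L(d) = {B} ∪ {¬A}
   open: L(d) ⊇ {B, ¬A} — d ∉ A possible
2. Hence d : A: not entailed.

No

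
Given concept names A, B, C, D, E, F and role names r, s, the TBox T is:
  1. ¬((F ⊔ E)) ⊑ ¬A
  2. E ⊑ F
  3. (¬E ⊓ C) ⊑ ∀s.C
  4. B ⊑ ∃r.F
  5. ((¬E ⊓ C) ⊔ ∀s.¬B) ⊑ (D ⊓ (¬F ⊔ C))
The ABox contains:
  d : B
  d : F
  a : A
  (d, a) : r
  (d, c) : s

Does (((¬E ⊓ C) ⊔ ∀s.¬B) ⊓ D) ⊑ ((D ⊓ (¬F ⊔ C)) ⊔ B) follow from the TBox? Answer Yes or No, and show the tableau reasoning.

1. (((¬E ⊓ C) ⊔ ∀s.¬B) ⊓ D) ⊑ ((D ⊓ (¬F ⊔ C)) ⊔ B)  ⇔  ((((¬E ⊓ C) ⊔ ∀s.¬B) ⊓ D) ⊓ ((¬D ⊔ (F ⊓ ¬C)) ⊓ ¬B)) unsat w.r.t. T
   all branches close; clash {C, ¬C} at x₀
2. Hence (((¬E ⊓ C) ⊔ ∀s.¬B) ⊓ D) ⊑ ((D ⊓ (¬F ⊔ C)) ⊔ B): entailed.

Yes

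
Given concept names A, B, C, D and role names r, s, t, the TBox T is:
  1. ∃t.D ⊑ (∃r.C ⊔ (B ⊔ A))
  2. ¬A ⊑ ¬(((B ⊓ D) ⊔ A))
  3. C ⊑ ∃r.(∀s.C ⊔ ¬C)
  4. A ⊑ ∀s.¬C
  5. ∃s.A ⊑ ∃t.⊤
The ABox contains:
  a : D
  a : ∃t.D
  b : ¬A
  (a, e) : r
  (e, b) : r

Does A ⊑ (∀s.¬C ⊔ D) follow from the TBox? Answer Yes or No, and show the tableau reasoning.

1. A ⊑ (∀s.¬C ⊔ D)  ⇔  (A ⊓ (∃s.C ⊓ ¬D)) unsat w.r.t. T
   all branches close; clash {C, ¬C} at an ∃-successor
2. Hence A ⊑ (∀s.¬C ⊔ D): entailed.

Yes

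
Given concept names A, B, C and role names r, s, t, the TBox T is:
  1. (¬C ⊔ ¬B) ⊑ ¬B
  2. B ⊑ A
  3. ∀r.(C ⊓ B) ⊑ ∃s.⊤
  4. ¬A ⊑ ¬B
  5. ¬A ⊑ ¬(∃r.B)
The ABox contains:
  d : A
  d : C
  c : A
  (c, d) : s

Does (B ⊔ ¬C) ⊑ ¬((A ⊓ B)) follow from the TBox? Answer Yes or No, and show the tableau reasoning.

No

1. (B ⊔ ¬C) ⊑ ¬((A ⊓ B))  ⇔  ((B ⊔ ¬C) ⊓ (A ⊓ B)) unsat w.r.t. T
   open: L(x₀) ⊇ {A, B, C, ∃r.(¬C ⊔ ¬B)} (+ ∃-successors)
2. Hence (B ⊔ ¬C) ⊑ ¬((A ⊓ B)): not entailed.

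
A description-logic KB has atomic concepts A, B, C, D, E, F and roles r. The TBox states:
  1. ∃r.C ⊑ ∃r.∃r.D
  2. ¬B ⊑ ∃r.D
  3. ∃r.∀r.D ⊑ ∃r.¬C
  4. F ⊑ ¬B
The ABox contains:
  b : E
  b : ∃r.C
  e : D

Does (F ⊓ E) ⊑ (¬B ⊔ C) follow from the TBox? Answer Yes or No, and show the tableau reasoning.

Yes

1. (F ⊓ E) ⊑ (¬B ⊔ C)  ⇔  ((F ⊓ E) ⊓ (B ⊓ ¬C)) unsat w.r.t. T
   all branches close; clash {B, ¬B} at x₀
2. Hence (F ⊓ E) ⊑ (¬B ⊔ C): entailed.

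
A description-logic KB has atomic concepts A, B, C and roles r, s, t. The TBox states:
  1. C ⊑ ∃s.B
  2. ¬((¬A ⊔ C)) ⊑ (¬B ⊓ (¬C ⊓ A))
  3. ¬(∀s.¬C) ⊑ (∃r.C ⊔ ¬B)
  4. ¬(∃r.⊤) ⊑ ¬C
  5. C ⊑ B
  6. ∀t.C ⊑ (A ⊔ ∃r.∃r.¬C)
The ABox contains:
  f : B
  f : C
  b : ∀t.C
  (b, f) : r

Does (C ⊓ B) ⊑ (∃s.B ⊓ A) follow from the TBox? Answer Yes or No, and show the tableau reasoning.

No

1. (C ⊓ B) ⊑ (∃s.B ⊓ A)  ⇔  ((C ⊓ B) ⊓ (∀s.¬B ⊔ ¬A)) unsat w.r.t. T
   apply at x₀: C⊑∃s.B
   open: L(x₀) ⊇ {B, C, ¬A, ∀s.¬C, ∃r.⊤, …} (+ ∃-successors)
2. Hence (C ⊓ B) ⊑ (∃s.B ⊓ A): not entailed.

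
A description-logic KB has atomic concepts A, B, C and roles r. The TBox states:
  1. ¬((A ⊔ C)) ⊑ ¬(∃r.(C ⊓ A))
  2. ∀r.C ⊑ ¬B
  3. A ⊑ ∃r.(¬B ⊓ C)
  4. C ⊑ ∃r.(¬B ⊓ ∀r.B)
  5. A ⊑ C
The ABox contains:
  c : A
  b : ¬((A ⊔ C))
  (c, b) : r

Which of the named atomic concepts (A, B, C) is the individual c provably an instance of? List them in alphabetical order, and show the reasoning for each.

{A, C}

1. c : A?  L(c) = {A} ∪ {¬A}
   clash {A, ¬A} at c — c ∈ A
2. c : B?  L(c) = {A} ∪ {¬B}
   apply at c: A⊑∃r.(¬B ⊓ C); A⊑C
   open: L(c) ⊇ {A, C, ¬B, ∃r.(¬B ⊓ C), ∃r.(¬B ⊓ ∀r.B)} (+ ∃-successors) — c ∉ B possible
3. c : C?  L(c) = {A} ∪ {¬C}
   clash {C, ¬C} at c — c ∈ C
4. Entailed for c: {A, C}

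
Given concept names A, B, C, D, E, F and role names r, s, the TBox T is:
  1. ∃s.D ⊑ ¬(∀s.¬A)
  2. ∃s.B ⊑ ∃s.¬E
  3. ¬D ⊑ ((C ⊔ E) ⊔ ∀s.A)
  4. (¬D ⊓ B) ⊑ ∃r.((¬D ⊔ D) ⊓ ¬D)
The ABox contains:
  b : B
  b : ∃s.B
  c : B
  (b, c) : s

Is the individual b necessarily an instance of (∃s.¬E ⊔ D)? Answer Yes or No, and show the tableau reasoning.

Yes

1. b : (∃s.¬E ⊔ D)?  L(b) = {B, ∃s.B} ∪ {(∀s.E ⊓ ¬D)}
   clash {E, ¬E} at an ∃-successor — b ∈ (∃s.¬E ⊔ D)
2. Hence b : (∃s.¬E ⊔ D): entailed.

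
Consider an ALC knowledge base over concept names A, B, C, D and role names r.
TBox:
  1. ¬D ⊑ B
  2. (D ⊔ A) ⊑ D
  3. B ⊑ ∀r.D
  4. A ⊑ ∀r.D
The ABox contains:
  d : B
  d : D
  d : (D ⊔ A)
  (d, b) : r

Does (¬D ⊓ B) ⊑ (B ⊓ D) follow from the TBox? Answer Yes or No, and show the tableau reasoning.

1. (¬D ⊓ B) ⊑ (B ⊓ D)  ⇔  ((¬D ⊓ B) ⊓ (¬B ⊔ ¬D)) unsat w.r.t. T
   apply at x₀: B⊑∀r.D
   open: L(x₀) ⊇ {B, ¬A, ¬D, ∀r.D}
2. Hence (¬D ⊓ B) ⊑ (B ⊓ D): not entailed.

No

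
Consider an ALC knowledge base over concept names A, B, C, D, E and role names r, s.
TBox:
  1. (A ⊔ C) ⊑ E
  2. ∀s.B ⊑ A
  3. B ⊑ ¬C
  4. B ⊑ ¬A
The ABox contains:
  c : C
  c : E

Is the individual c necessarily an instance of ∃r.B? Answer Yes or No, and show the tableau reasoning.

No

1. c : ∃r.B?  L(c) = {C, E} ∪ {∀r.¬B}
   open: L(c) ⊇ {C, E, ¬B, ∀r.¬B, ∃s.¬B} (+ ∃-successors) — c ∉ ∃r.B possible
2. Hence c : ∃r.B: not entailed.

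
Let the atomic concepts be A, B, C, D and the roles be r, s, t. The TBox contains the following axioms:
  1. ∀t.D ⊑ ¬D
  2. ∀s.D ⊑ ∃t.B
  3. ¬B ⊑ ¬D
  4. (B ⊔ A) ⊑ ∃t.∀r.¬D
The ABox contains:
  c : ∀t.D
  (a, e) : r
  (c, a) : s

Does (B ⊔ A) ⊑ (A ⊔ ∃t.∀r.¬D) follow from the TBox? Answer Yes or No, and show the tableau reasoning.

1. (B ⊔ A) ⊑ (A ⊔ ∃t.∀r.¬D)  ⇔  ((B ⊔ A) ⊓ (¬A ⊓ ∀t.∃r.D)) unsat w.r.t. T
   all branches close; clash {A, ¬A} at x₀
2. Hence (B ⊔ A) ⊑ (A ⊔ ∃t.∀r.¬D): entailed.

Yes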